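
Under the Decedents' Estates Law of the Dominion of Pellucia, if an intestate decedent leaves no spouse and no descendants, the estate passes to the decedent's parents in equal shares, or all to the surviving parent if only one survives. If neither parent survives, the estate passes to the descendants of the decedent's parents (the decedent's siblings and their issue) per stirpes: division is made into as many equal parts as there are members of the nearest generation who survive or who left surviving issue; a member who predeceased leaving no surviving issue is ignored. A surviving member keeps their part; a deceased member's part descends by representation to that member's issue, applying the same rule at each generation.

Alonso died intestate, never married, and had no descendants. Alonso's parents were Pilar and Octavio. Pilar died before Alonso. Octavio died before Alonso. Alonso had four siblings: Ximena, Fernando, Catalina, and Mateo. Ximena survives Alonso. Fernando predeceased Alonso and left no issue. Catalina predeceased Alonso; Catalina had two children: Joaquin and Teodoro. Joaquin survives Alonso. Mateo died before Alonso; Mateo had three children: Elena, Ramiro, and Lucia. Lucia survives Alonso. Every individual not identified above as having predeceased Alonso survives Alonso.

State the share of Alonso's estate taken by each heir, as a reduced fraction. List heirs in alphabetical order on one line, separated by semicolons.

Elena 1/9; Joaquin 1/6; Lucia 1/9; Ramiro 1/9; Teodoro 1/6; Ximena 1/3

Neither parent survives and there are no descendants, so the estate passes to Alonso's siblings and their issue per stirpes.
Fernando left no surviving issue, so that branch lapses and is disregarded.
The estate is divided into 3 equal shares of 1/3 among Ximena, Catalina, Mateo.
Ximena is living and takes 1/3.
Catalina predeceased; the 1/3 allotted to Catalina's branch passes to Catalina's issue by representation.
The 1/3 is divided into 2 equal shares of 1/6 among Joaquin, Teodoro.
Joaquin is living and takes 1/6.
Teodoro is living and takes 1/6.
Mateo predeceased; the 1/3 allotted to Mateo's branch passes to Mateo's issue by representation.
The 1/3 is divided into 3 equal shares of 1/9 among Elena, Ramiro, Lucia.
Elena is living and takes 1/9.
Ramiro is living and takes 1/9.
Lucia is living and takes 1/9.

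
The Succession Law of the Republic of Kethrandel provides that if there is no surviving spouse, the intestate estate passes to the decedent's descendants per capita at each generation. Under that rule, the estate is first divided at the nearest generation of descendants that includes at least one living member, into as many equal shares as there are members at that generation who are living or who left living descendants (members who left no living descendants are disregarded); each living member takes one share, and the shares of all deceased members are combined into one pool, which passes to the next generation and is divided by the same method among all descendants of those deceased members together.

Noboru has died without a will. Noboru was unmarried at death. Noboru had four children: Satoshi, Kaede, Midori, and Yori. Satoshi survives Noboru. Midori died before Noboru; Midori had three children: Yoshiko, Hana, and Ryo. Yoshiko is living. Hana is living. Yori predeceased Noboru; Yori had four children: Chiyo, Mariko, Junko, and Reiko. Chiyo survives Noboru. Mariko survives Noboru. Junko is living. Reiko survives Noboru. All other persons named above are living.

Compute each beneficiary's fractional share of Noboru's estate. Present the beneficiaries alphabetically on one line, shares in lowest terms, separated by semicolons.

There is no surviving spouse, so the entire estate passes to Noboru's descendants per capita at each generation.
At generation 1 (Satoshi, Kaede, Midori, Yori) there are 4 shares of (1)/4 = 1/4 each.
Living: Satoshi and Kaede — each takes 1/4.
Deceased: Midori and Yori. Their combined 1/2 is pooled and carried to generation 2.
At generation 2 (Yoshiko, Hana, Ryo, Chiyo, Mariko, Junko, Reiko) there are 7 shares of (1/2)/7 = 1/14 each.
Living: Yoshiko, Hana, Ryo, Chiyo, Mariko, Junko, and Reiko — each takes 1/14.

Chiyo 1/14; Hana 1/14; Junko 1/14; Kaede 1/4; Mariko 1/14; Reiko 1/14; Ryo 1/14; Satoshi 1/4; Yoshiko 1/14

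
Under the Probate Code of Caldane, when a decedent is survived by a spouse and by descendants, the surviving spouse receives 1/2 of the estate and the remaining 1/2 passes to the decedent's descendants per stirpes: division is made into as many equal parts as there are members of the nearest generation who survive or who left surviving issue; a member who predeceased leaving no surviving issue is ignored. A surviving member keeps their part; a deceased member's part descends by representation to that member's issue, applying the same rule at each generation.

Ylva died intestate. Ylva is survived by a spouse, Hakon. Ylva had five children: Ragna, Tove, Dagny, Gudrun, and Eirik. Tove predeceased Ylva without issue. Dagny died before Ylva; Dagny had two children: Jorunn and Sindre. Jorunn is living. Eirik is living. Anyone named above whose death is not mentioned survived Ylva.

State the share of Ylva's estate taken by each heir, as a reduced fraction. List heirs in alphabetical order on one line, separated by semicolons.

Eirik 1/8; Gudrun 1/8; Hakon 1/2; Jorunn 1/16; Ragna 1/8; Sindre 1/16

Hakon, as surviving spouse, takes 1/2.
The remaining 1/2 passes to Ylva's descendants per stirpes.
Tove left no surviving issue, so that branch lapses and is disregarded.
The 1/2 is divided into 4 equal shares of 1/8 among Ragna, Dagny, Gudrun, Eirik.
Ragna is living and takes 1/8.
Dagny predeceased; the 1/8 allotted to Dagny's branch passes to Dagny's issue by representation.
The 1/8 is divided into 2 equal shares of 1/16 among Jorunn, Sindre.
Jorunn is living and takes 1/16.
Sindre is living and takes 1/16.
Gudrun is living and takes 1/8.
Eirik is living and takes 1/8.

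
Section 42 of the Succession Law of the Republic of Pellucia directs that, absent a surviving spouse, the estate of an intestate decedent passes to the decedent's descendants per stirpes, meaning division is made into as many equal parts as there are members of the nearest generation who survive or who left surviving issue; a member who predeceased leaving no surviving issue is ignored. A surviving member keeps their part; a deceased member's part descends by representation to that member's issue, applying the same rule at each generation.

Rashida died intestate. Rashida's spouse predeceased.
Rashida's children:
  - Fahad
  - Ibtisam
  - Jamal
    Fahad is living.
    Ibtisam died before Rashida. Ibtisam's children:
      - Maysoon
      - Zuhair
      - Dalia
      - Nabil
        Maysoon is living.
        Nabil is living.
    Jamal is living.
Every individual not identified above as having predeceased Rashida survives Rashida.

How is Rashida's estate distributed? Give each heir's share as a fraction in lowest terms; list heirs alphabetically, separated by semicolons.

There is no surviving spouse, so the entire estate passes to Rashida's descendants per stirpes.
The estate is divided into 3 equal shares of 1/3 among Fahad, Ibtisam, Jamal.
Fahad is living and takes 1/3.
Ibtisam predeceased; the 1/3 allotted to Ibtisam's branch passes to Ibtisam's issue by representation.
The 1/3 is divided into 4 equal shares of 1/12 among Maysoon, Zuhair, Dalia, Nabil.
Maysoon is living and takes 1/12.
Zuhair is living and takes 1/12.
Dalia is living and takes 1/12.
Nabil is living and takes 1/12.
Jamal is living and takes 1/3.

Dalia 1/12; Fahad 1/3; Jamal 1/3; Maysoon 1/12; Nabil 1/12; Zuhair 1/12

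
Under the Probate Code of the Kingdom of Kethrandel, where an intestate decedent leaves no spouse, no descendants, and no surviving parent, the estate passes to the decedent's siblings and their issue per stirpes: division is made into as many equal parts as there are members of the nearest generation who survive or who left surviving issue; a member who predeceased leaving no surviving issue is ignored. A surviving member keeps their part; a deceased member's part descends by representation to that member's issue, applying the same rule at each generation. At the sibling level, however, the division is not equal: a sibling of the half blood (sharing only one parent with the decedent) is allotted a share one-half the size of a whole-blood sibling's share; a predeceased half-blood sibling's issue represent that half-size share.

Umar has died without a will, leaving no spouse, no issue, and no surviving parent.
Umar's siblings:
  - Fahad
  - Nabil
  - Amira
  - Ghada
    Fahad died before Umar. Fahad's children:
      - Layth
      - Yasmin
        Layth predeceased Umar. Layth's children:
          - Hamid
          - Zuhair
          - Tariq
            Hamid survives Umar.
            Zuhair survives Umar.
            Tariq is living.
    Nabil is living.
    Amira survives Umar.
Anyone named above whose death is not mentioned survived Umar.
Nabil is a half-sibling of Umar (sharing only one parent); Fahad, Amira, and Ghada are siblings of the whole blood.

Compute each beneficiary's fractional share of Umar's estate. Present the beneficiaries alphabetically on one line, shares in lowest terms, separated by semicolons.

No spouse, descendants, or parent survives, so the estate passes to Umar's siblings per stirpes.
Half-blood siblings count for one-half the weight of whole-blood siblings at the initial division.
Dividing 1 in proportion to weights (total weight 7/2): Fahad (weight 1) → 2/7; Nabil (weight 1/2) → 1/7; Amira (weight 1) → 2/7; Ghada (weight 1) → 2/7.
Fahad predeceased; the 2/7 allotted to Fahad's branch passes to Fahad's issue by representation.
The 2/7 is divided into 2 equal shares of 1/7 among Layth, Yasmin.
Layth predeceased; the 1/7 allotted to Layth's branch passes to Layth's issue by representation.
The 1/7 is divided into 3 equal shares of 1/21 among Hamid, Zuhair, Tariq.
Hamid is living and takes 1/21.
Zuhair is living and takes 1/21.
Tariq is living and takes 1/21.
Yasmin is living and takes 1/7.
Nabil is living and takes 1/7.
Amira is living and takes 2/7.
Ghada is living and takes 2/7.

Amira 2/7; Ghada 2/7; Hamid 1/21; Nabil 1/7; Tariq 1/21; Yasmin 1/7; Zuhair 1/21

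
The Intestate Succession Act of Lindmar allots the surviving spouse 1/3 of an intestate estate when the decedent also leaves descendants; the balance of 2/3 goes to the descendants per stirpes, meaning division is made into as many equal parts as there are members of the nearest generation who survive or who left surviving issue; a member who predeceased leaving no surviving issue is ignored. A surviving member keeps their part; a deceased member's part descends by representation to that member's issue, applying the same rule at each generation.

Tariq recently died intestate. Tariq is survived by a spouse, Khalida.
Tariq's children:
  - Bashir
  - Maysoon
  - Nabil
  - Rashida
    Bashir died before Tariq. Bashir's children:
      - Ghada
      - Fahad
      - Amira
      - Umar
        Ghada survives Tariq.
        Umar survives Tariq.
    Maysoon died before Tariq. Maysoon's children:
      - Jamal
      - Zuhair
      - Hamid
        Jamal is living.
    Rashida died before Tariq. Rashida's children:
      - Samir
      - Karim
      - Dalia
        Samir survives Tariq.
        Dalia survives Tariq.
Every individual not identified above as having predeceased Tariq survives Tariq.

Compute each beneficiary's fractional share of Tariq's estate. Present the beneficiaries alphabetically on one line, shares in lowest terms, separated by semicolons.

Khalida, as surviving spouse, takes 1/3.
The remaining 2/3 passes to Tariq's descendants per stirpes.
The 2/3 is divided into 4 equal shares of 1/6 among Bashir, Maysoon, Nabil, Rashida.
Bashir predeceased; the 1/6 allotted to Bashir's branch passes to Bashir's issue by representation.
The 1/6 is divided into 4 equal shares of 1/24 among Ghada, Fahad, Amira, Umar.
Ghada is living and takes 1/24.
Fahad is living and takes 1/24.
Amira is living and takes 1/24.
Umar is living and takes 1/24.
Maysoon predeceased; the 1/6 allotted to Maysoon's branch passes to Maysoon's issue by representation.
The 1/6 is divided into 3 equal shares of 1/18 among Jamal, Zuhair, Hamid.
Jamal is living and takes 1/18.
Zuhair is living and takes 1/18.
Hamid is living and takes 1/18.
Nabil is living and takes 1/6.
Rashida predeceased; the 1/6 allotted to Rashida's branch passes to Rashida's issue by representation.
The 1/6 is divided into 3 equal shares of 1/18 among Samir, Karim, Dalia.
Samir is living and takes 1/18.
Karim is living and takes 1/18.
Dalia is living and takes 1/18.

Amira 1/24; Dalia 1/18; Fahad 1/24; Ghada 1/24; Hamid 1/18; Jamal 1/18; Karim 1/18; Khalida 1/3; Nabil 1/6; Samir 1/18; Umar 1/24; Zuhair 1/18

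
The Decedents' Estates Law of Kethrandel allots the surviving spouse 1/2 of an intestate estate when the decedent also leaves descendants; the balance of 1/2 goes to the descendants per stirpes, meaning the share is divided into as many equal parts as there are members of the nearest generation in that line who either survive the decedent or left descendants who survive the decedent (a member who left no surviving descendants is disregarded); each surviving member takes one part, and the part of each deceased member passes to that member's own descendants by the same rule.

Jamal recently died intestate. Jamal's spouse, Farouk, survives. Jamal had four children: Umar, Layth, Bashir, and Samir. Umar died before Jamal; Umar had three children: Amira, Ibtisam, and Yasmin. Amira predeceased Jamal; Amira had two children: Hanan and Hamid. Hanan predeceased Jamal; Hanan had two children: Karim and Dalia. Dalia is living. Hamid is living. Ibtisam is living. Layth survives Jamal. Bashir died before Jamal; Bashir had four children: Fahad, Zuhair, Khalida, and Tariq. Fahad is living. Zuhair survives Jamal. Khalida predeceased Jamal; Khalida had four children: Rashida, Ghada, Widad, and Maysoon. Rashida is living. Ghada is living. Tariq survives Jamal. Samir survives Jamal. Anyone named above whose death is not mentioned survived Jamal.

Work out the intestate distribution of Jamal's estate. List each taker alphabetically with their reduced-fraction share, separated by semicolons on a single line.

Farouk, as surviving spouse, takes 1/2.
The remaining 1/2 passes to Jamal's descendants per stirpes.
The 1/2 is divided into 4 equal shares of 1/8 among Umar, Layth, Bashir, Samir.
Umar predeceased; the 1/8 allotted to Umar's branch passes to Umar's issue by representation.
The 1/8 is divided into 3 equal shares of 1/24 among Amira, Ibtisam, Yasmin.
Amira predeceased; the 1/24 allotted to Amira's branch passes to Amira's issue by representation.
The 1/24 is divided into 2 equal shares of 1/48 among Hanan, Hamid.
Hanan predeceased; the 1/48 allotted to Hanan's branch passes to Hanan's issue by representation.
The 1/48 is divided into 2 equal shares of 1/96 among Karim, Dalia.
Karim is living and takes 1/96.
Dalia is living and takes 1/96.
Hamid is living and takes 1/48.
Ibtisam is living and takes 1/24.
Yasmin is living and takes 1/24.
Layth is living and takes 1/8.
Bashir predeceased; the 1/8 allotted to Bashir's branch passes to Bashir's issue by representation.
The 1/8 is divided into 4 equal shares of 1/32 among Fahad, Zuhair, Khalida, Tariq.
Fahad is living and takes 1/32.
Zuhair is living and takes 1/32.
Khalida predeceased; the 1/32 allotted to Khalida's branch passes to Khalida's issue by representation.
The 1/32 is divided into 4 equal shares of 1/128 among Rashida, Ghada, Widad, Maysoon.
Rashida is living and takes 1/128.
Ghada is living and takes 1/128.
Widad is living and takes 1/128.
Maysoon is living and takes 1/128.
Tariq is living and takes 1/32.
Samir is living and takes 1/8.

Dalia 1/96; Fahad 1/32; Farouk 1/2; Ghada 1/128; Hamid 1/48; Ibtisam 1/24; Karim 1/96; Layth 1/8; Maysoon 1/128; Rashida 1/128; Samir 1/8; Tariq 1/32; Widad 1/128; Yasmin 1/24; Zuhair 1/32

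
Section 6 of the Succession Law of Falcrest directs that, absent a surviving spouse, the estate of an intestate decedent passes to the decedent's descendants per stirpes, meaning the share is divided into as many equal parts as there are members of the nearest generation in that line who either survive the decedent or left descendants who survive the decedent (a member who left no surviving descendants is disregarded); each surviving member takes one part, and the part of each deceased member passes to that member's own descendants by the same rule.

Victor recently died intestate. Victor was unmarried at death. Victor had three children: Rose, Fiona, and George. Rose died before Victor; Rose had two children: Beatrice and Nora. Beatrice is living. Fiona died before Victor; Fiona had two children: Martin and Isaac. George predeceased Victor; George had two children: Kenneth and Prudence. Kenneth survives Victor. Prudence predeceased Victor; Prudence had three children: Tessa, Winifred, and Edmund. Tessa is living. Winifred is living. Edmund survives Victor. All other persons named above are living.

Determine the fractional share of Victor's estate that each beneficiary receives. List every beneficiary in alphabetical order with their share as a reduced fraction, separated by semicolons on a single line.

Beatrice 1/6; Edmund 1/18; Isaac 1/6; Kenneth 1/6; Martin 1/6; Nora 1/6; Tessa 1/18; Winifred 1/18

There is no surviving spouse, so the entire estate passes to Victor's descendants per stirpes.
The estate is divided into 3 equal shares of 1/3 among Rose, Fiona, George.
Rose predeceased; the 1/3 allotted to Rose's branch passes to Rose's issue by representation.
The 1/3 is divided into 2 equal shares of 1/6 among Beatrice, Nora.
Beatrice is living and takes 1/6.
Nora is living and takes 1/6.
Fiona predeceased; the 1/3 allotted to Fiona's branch passes to Fiona's issue by representation.
The 1/3 is divided into 2 equal shares of 1/6 among Martin, Isaac.
Martin is living and takes 1/6.
Isaac is living and takes 1/6.
George predeceased; the 1/3 allotted to George's branch passes to George's issue by representation.
The 1/3 is divided into 2 equal shares of 1/6 among Kenneth, Prudence.
Kenneth is living and takes 1/6.
Prudence predeceased; the 1/6 allotted to Prudence's branch passes to Prudence's issue by representation.
The 1/6 is divided into 3 equal shares of 1/18 among Tessa, Winifred, Edmund.
Tessa is living and takes 1/18.
Winifred is living and takes 1/18.
Edmund is living and takes 1/18.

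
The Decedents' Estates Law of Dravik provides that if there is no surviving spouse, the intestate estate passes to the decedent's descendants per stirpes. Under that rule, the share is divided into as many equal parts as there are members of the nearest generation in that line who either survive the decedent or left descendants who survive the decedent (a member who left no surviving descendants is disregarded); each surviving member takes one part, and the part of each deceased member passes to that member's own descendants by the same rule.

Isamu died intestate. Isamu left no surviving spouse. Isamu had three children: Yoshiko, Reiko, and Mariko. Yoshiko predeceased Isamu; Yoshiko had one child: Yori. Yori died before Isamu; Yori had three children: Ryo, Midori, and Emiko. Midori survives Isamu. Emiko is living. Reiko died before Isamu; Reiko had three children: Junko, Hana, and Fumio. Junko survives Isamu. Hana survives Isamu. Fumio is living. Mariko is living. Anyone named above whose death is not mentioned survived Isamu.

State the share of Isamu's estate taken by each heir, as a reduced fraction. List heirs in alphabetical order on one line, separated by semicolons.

There is no surviving spouse, so the entire estate passes to Isamu's descendants per stirpes.
The estate is divided into 3 equal shares of 1/3 among Yoshiko, Reiko, Mariko.
Yoshiko predeceased; the 1/3 allotted to Yoshiko's branch passes to Yoshiko's issue by representation.
Yori's line is the sole branch at this level, so the full 1/3 passes to Yori's issue by representation.
The 1/3 is divided into 3 equal shares of 1/9 among Ryo, Midori, Emiko.
Ryo is living and takes 1/9.
Midori is living and takes 1/9.
Emiko is living and takes 1/9.
Reiko predeceased; the 1/3 allotted to Reiko's branch passes to Reiko's issue by representation.
The 1/3 is divided into 3 equal shares of 1/9 among Junko, Hana, Fumio.
Junko is living and takes 1/9.
Hana is living and takes 1/9.
Fumio is living and takes 1/9.
Mariko is living and takes 1/3.

Emiko 1/9; Fumio 1/9; Hana 1/9; Junko 1/9; Mariko 1/3; Midori 1/9; Ryo 1/9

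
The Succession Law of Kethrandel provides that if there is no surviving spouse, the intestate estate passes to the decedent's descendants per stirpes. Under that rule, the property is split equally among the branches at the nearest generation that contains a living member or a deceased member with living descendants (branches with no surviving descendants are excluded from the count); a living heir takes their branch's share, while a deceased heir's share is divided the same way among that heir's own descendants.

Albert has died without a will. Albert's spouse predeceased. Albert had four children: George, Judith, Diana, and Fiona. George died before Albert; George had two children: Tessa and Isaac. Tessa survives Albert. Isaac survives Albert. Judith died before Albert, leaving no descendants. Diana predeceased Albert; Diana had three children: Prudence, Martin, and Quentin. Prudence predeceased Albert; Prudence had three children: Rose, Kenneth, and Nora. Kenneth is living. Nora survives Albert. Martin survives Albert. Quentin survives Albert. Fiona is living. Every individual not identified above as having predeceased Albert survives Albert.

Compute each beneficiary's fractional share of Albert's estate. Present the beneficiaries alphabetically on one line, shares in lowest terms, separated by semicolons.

Fiona 1/3; Isaac 1/6; Kenneth 1/27; Martin 1/9; Nora 1/27; Quentin 1/9; Rose 1/27; Tessa 1/6

There is no surviving spouse, so the entire estate passes to Albert's descendants per stirpes.
Judith left no surviving issue, so that branch lapses and is disregarded.
The estate is divided into 3 equal shares of 1/3 among George, Diana, Fiona.
George predeceased; the 1/3 allotted to George's branch passes to George's issue by representation.
The 1/3 is divided into 2 equal shares of 1/6 among Tessa, Isaac.
Tessa is living and takes 1/6.
Isaac is living and takes 1/6.
Diana predeceased; the 1/3 allotted to Diana's branch passes to Diana's issue by representation.
The 1/3 is divided into 3 equal shares of 1/9 among Prudence, Martin, Quentin.
Prudence predeceased; the 1/9 allotted to Prudence's branch passes to Prudence's issue by representation.
The 1/9 is divided into 3 equal shares of 1/27 among Rose, Kenneth, Nora.
Rose is living and takes 1/27.
Kenneth is living and takes 1/27.
Nora is living and takes 1/27.
Martin is living and takes 1/9.
Quentin is living and takes 1/9.
Fiona is living and takes 1/3.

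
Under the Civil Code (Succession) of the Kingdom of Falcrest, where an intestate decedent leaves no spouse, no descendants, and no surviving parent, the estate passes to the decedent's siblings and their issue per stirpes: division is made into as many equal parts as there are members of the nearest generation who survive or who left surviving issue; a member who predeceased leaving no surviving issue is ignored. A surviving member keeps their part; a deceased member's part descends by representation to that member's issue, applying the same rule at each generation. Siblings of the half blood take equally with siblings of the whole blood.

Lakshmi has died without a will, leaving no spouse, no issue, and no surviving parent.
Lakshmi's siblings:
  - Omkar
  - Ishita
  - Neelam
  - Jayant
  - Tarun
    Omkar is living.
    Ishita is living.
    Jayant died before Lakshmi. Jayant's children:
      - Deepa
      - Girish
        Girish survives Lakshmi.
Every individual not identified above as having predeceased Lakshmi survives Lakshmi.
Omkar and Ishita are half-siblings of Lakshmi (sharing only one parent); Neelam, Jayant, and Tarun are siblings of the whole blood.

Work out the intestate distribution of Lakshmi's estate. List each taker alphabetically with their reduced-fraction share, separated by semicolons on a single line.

Deepa 1/10; Girish 1/10; Ishita 1/5; Neelam 1/5; Omkar 1/5; Tarun 1/5

No spouse, descendants, or parent survives, so the estate passes to Lakshmi's siblings per stirpes.
Half-blood and whole-blood siblings take equally under the stated rule.
The estate is divided into 5 equal shares of 1/5 among Omkar, Ishita, Neelam, Jayant, Tarun.
Omkar is living and takes 1/5.
Ishita is living and takes 1/5.
Neelam is living and takes 1/5.
Jayant predeceased; the 1/5 allotted to Jayant's branch passes to Jayant's issue by representation.
The 1/5 is divided into 2 equal shares of 1/10 among Deepa, Girish.
Deepa is living and takes 1/10.
Girish is living and takes 1/10.
Tarun is living and takes 1/5.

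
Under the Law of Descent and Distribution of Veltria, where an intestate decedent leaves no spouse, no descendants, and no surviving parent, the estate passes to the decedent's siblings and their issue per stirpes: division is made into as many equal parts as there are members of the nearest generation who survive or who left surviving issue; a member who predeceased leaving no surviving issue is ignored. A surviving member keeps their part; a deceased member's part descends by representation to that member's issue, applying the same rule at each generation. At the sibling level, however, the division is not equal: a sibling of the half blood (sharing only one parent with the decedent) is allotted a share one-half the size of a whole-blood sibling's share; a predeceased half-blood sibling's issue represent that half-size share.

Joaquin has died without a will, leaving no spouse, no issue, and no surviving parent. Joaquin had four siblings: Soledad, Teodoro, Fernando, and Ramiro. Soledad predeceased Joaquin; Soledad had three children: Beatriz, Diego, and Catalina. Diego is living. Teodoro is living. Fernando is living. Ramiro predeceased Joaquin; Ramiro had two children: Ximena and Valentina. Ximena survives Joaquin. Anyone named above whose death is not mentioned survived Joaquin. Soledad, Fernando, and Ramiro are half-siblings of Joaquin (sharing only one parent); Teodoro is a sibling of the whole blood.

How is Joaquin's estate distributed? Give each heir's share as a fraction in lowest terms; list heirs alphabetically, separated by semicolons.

No spouse, descendants, or parent survives, so the estate passes to Joaquin's siblings per stirpes.
Half-blood siblings count for one-half the weight of whole-blood siblings at the initial division.
Dividing 1 in proportion to weights (total weight 5/2): Soledad (weight 1/2) → 1/5; Teodoro (weight 1) → 2/5; Fernando (weight 1/2) → 1/5; Ramiro (weight 1/2) → 1/5.
Soledad predeceased; the 1/5 allotted to Soledad's branch passes to Soledad's issue by representation.
The 1/5 is divided into 3 equal shares of 1/15 among Beatriz, Diego, Catalina.
Beatriz is living and takes 1/15.
Diego is living and takes 1/15.
Catalina is living and takes 1/15.
Teodoro is living and takes 2/5.
Fernando is living and takes 1/5.
Ramiro predeceased; the 1/5 allotted to Ramiro's branch passes to Ramiro's issue by representation.
The 1/5 is divided into 2 equal shares of 1/10 among Ximena, Valentina.
Ximena is living and takes 1/10.
Valentina is living and takes 1/10.

Beatriz 1/15; Catalina 1/15; Diego 1/15; Fernando 1/5; Teodoro 2/5; Valentina 1/10; Ximena 1/10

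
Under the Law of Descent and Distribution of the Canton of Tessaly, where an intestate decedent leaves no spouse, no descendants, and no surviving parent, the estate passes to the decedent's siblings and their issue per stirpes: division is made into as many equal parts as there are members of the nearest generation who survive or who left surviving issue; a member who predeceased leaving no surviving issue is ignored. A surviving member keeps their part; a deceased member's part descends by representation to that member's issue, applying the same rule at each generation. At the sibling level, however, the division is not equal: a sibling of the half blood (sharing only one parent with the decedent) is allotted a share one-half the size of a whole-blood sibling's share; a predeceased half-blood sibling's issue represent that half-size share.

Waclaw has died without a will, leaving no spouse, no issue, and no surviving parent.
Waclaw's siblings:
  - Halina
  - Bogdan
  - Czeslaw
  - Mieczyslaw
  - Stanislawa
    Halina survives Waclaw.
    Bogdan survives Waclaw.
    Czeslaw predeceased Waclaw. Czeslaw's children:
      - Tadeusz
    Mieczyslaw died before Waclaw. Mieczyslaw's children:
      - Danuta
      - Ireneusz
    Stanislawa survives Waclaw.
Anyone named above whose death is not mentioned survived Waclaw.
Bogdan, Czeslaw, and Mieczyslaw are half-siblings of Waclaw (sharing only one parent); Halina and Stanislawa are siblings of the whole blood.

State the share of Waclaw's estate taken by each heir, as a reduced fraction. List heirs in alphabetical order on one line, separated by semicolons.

Bogdan 1/7; Danuta 1/14; Halina 2/7; Ireneusz 1/14; Stanislawa 2/7; Tadeusz 1/7

No spouse, descendants, or parent survives, so the estate passes to Waclaw's siblings per stirpes.
Half-blood siblings count for one-half the weight of whole-blood siblings at the initial division.
Dividing 1 in proportion to weights (total weight 7/2): Halina (weight 1) → 2/7; Bogdan (weight 1/2) → 1/7; Czeslaw (weight 1/2) → 1/7; Mieczyslaw (weight 1/2) → 1/7; Stanislawa (weight 1) → 2/7.
Halina is living and takes 2/7.
Bogdan is living and takes 1/7.
Czeslaw predeceased; the 1/7 allotted to Czeslaw's branch passes to Czeslaw's issue by representation.
Tadeusz is the sole taker at this level and receives the full 1/7.
Mieczyslaw predeceased; the 1/7 allotted to Mieczyslaw's branch passes to Mieczyslaw's issue by representation.
The 1/7 is divided into 2 equal shares of 1/14 among Danuta, Ireneusz.
Danuta is living and takes 1/14.
Ireneusz is living and takes 1/14.
Stanislawa is living and takes 2/7.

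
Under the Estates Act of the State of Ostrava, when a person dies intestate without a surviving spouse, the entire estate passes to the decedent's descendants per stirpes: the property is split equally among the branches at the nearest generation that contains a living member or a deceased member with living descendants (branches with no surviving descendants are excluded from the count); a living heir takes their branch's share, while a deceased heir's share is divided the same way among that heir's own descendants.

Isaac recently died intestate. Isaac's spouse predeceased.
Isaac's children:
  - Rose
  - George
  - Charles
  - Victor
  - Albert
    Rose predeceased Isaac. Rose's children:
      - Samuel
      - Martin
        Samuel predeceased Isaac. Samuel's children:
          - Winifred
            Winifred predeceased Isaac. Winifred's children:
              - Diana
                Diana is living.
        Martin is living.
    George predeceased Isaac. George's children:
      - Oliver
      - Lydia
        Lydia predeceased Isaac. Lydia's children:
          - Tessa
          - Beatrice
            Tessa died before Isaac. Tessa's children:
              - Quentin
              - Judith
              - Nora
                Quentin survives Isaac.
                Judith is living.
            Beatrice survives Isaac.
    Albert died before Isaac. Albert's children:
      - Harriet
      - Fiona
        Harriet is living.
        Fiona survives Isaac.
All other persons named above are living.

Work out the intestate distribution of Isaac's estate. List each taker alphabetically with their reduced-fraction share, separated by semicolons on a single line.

Beatrice 1/20; Charles 1/5; Diana 1/10; Fiona 1/10; Harriet 1/10; Judith 1/60; Martin 1/10; Nora 1/60; Oliver 1/10; Quentin 1/60; Victor 1/5

There is no surviving spouse, so the entire estate passes to Isaac's descendants per stirpes.
The estate is divided into 5 equal shares of 1/5 among Rose, George, Charles, Victor, Albert.
Rose predeceased; the 1/5 allotted to Rose's branch passes to Rose's issue by representation.
The 1/5 is divided into 2 equal shares of 1/10 among Samuel, Martin.
Samuel predeceased; the 1/10 allotted to Samuel's branch passes to Samuel's issue by representation.
Winifred's line is the sole branch at this level, so the full 1/10 passes to Winifred's issue by representation.
Diana is the sole taker at this level and receives the full 1/10.
Martin is living and takes 1/10.
George predeceased; the 1/5 allotted to George's branch passes to George's issue by representation.
The 1/5 is divided into 2 equal shares of 1/10 among Oliver, Lydia.
Oliver is living and takes 1/10.
Lydia predeceased; the 1/10 allotted to Lydia's branch passes to Lydia's issue by representation.
The 1/10 is divided into 2 equal shares of 1/20 among Tessa, Beatrice.
Tessa predeceased; the 1/20 allotted to Tessa's branch passes to Tessa's issue by representation.
The 1/20 is divided into 3 equal shares of 1/60 among Quentin, Judith, Nora.
Quentin is living and takes 1/60.
Judith is living and takes 1/60.
Nora is living and takes 1/60.
Beatrice is living and takes 1/20.
Charles is living and takes 1/5.
Victor is living and takes 1/5.
Albert predeceased; the 1/5 allotted to Albert's branch passes to Albert's issue by representation.
The 1/5 is divided into 2 equal shares of 1/10 among Harriet, Fiona.
Harriet is living and takes 1/10.
Fiona is living and takes 1/10.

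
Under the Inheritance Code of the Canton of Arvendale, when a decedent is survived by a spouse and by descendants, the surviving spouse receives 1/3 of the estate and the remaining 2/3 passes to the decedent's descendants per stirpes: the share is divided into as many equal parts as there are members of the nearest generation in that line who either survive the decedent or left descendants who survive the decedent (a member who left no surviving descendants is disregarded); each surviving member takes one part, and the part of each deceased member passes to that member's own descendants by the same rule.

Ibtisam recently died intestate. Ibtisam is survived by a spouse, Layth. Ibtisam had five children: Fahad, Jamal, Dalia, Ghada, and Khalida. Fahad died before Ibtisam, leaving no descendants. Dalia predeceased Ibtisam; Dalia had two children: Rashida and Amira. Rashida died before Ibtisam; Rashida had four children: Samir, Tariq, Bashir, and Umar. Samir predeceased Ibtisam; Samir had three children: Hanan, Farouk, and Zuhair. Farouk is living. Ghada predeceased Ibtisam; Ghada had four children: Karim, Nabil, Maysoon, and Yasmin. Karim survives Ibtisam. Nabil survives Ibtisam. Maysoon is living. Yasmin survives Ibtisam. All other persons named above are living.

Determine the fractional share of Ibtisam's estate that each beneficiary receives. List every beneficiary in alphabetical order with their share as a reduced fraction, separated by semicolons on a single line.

Layth, as surviving spouse, takes 1/3.
The remaining 2/3 passes to Ibtisam's descendants per stirpes.
Fahad left no surviving issue, so that branch lapses and is disregarded.
The 2/3 is divided into 4 equal shares of 1/6 among Jamal, Dalia, Ghada, Khalida.
Jamal is living and takes 1/6.
Dalia predeceased; the 1/6 allotted to Dalia's branch passes to Dalia's issue by representation.
The 1/6 is divided into 2 equal shares of 1/12 among Rashida, Amira.
Rashida predeceased; the 1/12 allotted to Rashida's branch passes to Rashida's issue by representation.
The 1/12 is divided into 4 equal shares of 1/48 among Samir, Tariq, Bashir, Umar.
Samir predeceased; the 1/48 allotted to Samir's branch passes to Samir's issue by representation.
The 1/48 is divided into 3 equal shares of 1/144 among Hanan, Farouk, Zuhair.
Hanan is living and takes 1/144.
Farouk is living and takes 1/144.
Zuhair is living and takes 1/144.
Tariq is living and takes 1/48.
Bashir is living and takes 1/48.
Umar is living and takes 1/48.
Amira is living and takes 1/12.
Ghada predeceased; the 1/6 allotted to Ghada's branch passes to Ghada's issue by representation.
The 1/6 is divided into 4 equal shares of 1/24 among Karim, Nabil, Maysoon, Yasmin.
Karim is living and takes 1/24.
Nabil is living and takes 1/24.
Maysoon is living and takes 1/24.
Yasmin is living and takes 1/24.
Khalida is living and takes 1/6.

Amira 1/12; Bashir 1/48; Farouk 1/144; Hanan 1/144; Jamal 1/6; Karim 1/24; Khalida 1/6; Layth 1/3; Maysoon 1/24; Nabil 1/24; Tariq 1/48; Umar 1/48; Yasmin 1/24; Zuhair 1/144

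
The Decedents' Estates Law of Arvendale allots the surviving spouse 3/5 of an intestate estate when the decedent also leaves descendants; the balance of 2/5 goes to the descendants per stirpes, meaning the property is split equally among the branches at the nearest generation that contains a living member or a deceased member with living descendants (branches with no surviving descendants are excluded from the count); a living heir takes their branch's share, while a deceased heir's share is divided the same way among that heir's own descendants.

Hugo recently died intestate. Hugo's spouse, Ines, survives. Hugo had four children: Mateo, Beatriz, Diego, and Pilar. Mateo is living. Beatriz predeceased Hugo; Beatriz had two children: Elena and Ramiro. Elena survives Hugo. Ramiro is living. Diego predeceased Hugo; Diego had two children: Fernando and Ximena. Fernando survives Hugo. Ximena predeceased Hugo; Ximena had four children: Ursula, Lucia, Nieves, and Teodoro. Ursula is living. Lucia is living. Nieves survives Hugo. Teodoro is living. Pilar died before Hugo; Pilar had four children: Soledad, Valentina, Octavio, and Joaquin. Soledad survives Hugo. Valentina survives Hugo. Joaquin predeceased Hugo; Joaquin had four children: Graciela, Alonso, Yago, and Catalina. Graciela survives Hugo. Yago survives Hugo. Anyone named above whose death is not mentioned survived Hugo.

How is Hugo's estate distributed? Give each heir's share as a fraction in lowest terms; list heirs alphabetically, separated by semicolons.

Ines, as surviving spouse, takes 3/5.
The remaining 2/5 passes to Hugo's descendants per stirpes.
The 2/5 is divided into 4 equal shares of 1/10 among Mateo, Beatriz, Diego, Pilar.
Mateo is living and takes 1/10.
Beatriz predeceased; the 1/10 allotted to Beatriz's branch passes to Beatriz's issue by representation.
The 1/10 is divided into 2 equal shares of 1/20 among Elena, Ramiro.
Elena is living and takes 1/20.
Ramiro is living and takes 1/20.
Diego predeceased; the 1/10 allotted to Diego's branch passes to Diego's issue by representation.
The 1/10 is divided into 2 equal shares of 1/20 among Fernando, Ximena.
Fernando is living and takes 1/20.
Ximena predeceased; the 1/20 allotted to Ximena's branch passes to Ximena's issue by representation.
The 1/20 is divided into 4 equal shares of 1/80 among Ursula, Lucia, Nieves, Teodoro.
Ursula is living and takes 1/80.
Lucia is living and takes 1/80.
Nieves is living and takes 1/80.
Teodoro is living and takes 1/80.
Pilar predeceased; the 1/10 allotted to Pilar's branch passes to Pilar's issue by representation.
The 1/10 is divided into 4 equal shares of 1/40 among Soledad, Valentina, Octavio, Joaquin.
Soledad is living and takes 1/40.
Valentina is living and takes 1/40.
Octavio is living and takes 1/40.
Joaquin predeceased; the 1/40 allotted to Joaquin's branch passes to Joaquin's issue by representation.
The 1/40 is divided into 4 equal shares of 1/160 among Graciela, Alonso, Yago, Catalina.
Graciela is living and takes 1/160.
Alonso is living and takes 1/160.
Yago is living and takes 1/160.
Catalina is living and takes 1/160.

Alonso 1/160; Catalina 1/160; Elena 1/20; Fernando 1/20; Graciela 1/160; Ines 3/5; Lucia 1/80; Mateo 1/10; Nieves 1/80; Octavio 1/40; Ramiro 1/20; Soledad 1/40; Teodoro 1/80; Ursula 1/80; Valentina 1/40; Yago 1/160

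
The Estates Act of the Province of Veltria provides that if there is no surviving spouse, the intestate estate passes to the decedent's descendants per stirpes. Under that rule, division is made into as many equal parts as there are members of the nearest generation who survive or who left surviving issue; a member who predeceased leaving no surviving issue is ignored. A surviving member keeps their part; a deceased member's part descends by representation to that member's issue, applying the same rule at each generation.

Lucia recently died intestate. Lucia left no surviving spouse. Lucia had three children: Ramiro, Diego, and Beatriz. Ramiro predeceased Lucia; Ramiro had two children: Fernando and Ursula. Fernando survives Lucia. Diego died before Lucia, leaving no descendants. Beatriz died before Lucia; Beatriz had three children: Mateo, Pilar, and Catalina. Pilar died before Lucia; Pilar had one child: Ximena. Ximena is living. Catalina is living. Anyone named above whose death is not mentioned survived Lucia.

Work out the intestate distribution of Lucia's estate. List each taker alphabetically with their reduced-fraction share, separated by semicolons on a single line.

There is no surviving spouse, so the entire estate passes to Lucia's descendants per stirpes.
Diego left no surviving issue, so that branch lapses and is disregarded.
The estate is divided into 2 equal shares of 1/2 among Ramiro, Beatriz.
Ramiro predeceased; the 1/2 allotted to Ramiro's branch passes to Ramiro's issue by representation.
The 1/2 is divided into 2 equal shares of 1/4 among Fernando, Ursula.
Fernando is living and takes 1/4.
Ursula is living and takes 1/4.
Beatriz predeceased; the 1/2 allotted to Beatriz's branch passes to Beatriz's issue by representation.
The 1/2 is divided into 3 equal shares of 1/6 among Mateo, Pilar, Catalina.
Mateo is living and takes 1/6.
Pilar predeceased; the 1/6 allotted to Pilar's branch passes to Pilar's issue by representation.
Ximena is the sole taker at this level and receives the full 1/6.
Catalina is living and takes 1/6.

Catalina 1/6; Fernando 1/4; Mateo 1/6; Ursula 1/4; Ximena 1/6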